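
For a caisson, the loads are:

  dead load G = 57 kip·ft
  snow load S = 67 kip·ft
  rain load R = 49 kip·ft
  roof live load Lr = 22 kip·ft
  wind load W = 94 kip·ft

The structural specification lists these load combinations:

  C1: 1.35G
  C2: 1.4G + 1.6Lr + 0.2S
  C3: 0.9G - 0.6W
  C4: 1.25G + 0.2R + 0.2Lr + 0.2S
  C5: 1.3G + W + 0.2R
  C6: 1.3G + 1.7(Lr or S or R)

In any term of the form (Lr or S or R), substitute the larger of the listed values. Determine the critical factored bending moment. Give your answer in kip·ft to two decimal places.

(Lr or S or R) → S = 67 kip·ft.
C1: 1.35(57) = 76.95
C2: 1.4(57) + 1.6(22) + 0.2(67) = 79.80 + 35.20 + 13.40 = 128.40
C3: 0.9(57) - 0.6(94) = 51.30 - 56.40 = -5.10
C4: 1.25(57) + 0.2(49) + 0.2(22) + 0.2(67) = 71.25 + 9.80 + 4.40 + 13.40 = 98.85
C5: 1.3(57) + 1.0(94) + 0.2(49) = 74.10 + 94.00 + 9.80 = 177.90
C6: 1.3(57) + 1.7(67) = 74.10 + 113.90 = 188.00
Combination 6 governs: M_u = 188.00 kip·ft.

188.00 kip·ft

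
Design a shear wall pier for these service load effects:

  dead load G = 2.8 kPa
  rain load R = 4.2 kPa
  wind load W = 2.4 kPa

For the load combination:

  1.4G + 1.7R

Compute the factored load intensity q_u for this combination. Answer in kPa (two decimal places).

1.4(2.8) + 1.7(4.2) = 11.06
q_u = 11.06 kPa.

11.06 kPa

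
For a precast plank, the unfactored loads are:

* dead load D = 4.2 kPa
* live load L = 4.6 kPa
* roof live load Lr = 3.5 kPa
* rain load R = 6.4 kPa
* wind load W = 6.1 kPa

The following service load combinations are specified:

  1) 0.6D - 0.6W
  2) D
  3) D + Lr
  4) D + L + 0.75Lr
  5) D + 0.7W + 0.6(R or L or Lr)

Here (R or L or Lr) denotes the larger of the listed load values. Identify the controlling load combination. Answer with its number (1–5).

(R or L or Lr) → R = 6.4 kPa.
1) 0.6(4.2) - 0.6(6.1) = 2.52 - 3.66 = -1.14
2) 1.0(4.2) = 4.20
3) 1.0(4.2) + 1.0(3.5) = 4.20 + 3.50 = 7.70
4) 1.0(4.2) + 1.0(4.6) + 0.75(3.5) = 4.20 + 4.60 + 2.63 = 11.43
5) 1.0(4.2) + 0.7(6.1) + 0.6(6.4) = 4.20 + 4.27 + 3.84 = 12.31
The largest value is 12.31 kPa from combination 5.

Combination 5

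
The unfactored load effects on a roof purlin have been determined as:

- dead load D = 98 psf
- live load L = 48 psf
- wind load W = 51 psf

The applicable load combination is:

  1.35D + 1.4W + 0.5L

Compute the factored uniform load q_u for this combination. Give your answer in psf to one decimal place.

1.35(98) + 1.4(51) + 0.5(48) = 132.3 + 71.4 + 24.0 = 227.7
q_u = 227.7 psf.

227.7 psf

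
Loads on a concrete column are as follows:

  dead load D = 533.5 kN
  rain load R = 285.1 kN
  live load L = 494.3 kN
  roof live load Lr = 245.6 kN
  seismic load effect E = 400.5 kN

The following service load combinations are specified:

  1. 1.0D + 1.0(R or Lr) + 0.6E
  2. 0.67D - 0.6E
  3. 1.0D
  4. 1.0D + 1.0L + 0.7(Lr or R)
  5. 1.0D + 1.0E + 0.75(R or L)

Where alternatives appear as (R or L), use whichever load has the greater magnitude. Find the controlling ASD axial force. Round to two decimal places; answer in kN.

(R or Lr) → R = 285.1 kN; (Lr or R) → R = 285.1 kN; (R or L) → L = 494.3 kN.
1. 1.0(533.5) + 1.0(285.1) + 0.6(400.5) = 533.50 + 285.10 + 240.30 = 1058.90
2. 0.67(533.5) - 0.6(400.5) = 357.45 - 240.30 = 117.15
3. 1.0(533.5) = 533.50
4. 1.0(533.5) + 1.0(494.3) + 0.7(285.1) = 533.50 + 494.30 + 199.57 = 1227.37
5. 1.0(533.5) + 1.0(400.5) + 0.75(494.3) = 533.50 + 400.50 + 370.73 = 1304.73
Combination 5 governs: N = 1304.73 kN.

1304.73 kN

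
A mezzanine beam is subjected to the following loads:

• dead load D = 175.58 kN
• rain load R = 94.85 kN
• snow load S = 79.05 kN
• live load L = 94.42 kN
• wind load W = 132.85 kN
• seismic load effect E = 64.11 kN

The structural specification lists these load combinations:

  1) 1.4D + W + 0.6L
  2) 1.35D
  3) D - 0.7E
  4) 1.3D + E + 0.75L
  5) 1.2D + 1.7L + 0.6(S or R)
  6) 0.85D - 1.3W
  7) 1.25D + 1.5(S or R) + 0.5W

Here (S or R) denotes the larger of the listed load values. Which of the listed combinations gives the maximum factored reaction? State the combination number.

Combination 1

(S or R) → R = 94.85 kN.
1) 1.4(175.58) + 1.0(132.85) + 0.6(94.42) = 435.31
2) 1.35(175.58) = 237.03
3) 1.0(175.58) - 0.7(64.11) = 130.70
4) 1.3(175.58) + 1.0(64.11) + 0.75(94.42) = 363.18
5) 1.2(175.58) + 1.7(94.42) + 0.6(94.85) = 428.12
6) 0.85(175.58) - 1.3(132.85) = -23.46
7) 1.25(175.58) + 1.5(94.85) + 0.5(132.85) = 428.18
The largest value is 435.31 kN from combination 1.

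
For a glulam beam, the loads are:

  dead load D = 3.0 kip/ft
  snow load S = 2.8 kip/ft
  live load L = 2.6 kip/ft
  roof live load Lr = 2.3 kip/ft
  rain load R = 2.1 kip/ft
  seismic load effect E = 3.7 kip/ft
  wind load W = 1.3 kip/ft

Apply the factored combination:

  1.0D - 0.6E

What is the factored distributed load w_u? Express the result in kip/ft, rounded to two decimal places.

1.0(3.0) - 0.6(3.7) = 3.00 - 2.22 = 0.78
w_u = 0.78 kip/ft.

0.78 kip/ft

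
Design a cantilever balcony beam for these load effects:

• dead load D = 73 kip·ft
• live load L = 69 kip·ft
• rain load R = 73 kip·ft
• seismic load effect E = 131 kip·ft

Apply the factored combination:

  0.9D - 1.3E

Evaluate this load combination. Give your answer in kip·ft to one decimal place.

0.9(73) - 1.3(131) = 65.7 - 170.3 = -104.6
M_u = -104.6 kip·ft.

-104.6 kip·ft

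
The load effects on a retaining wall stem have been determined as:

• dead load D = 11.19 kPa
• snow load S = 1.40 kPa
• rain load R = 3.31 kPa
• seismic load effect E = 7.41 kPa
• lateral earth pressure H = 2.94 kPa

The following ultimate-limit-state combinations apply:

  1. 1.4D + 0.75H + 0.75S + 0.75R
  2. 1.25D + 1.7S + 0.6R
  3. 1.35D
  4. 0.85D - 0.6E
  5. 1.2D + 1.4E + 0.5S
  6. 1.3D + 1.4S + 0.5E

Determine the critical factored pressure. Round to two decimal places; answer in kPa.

24.50 kPa

1. 1.4(11.19) + 0.75(2.94) + 0.75(1.40) + 0.75(3.31) = 21.40
2. 1.25(11.19) + 1.7(1.40) + 0.6(3.31) = 18.35
3. 1.35(11.19) = 15.11
4. 0.85(11.19) - 0.6(7.41) = 5.07
5. 1.2(11.19) + 1.4(7.41) + 0.5(1.40) = 13.43 + 10.37 + 0.70 = 24.50
6. 1.3(11.19) + 1.4(1.40) + 0.5(7.41) = 20.21
Maximum is from combination 5.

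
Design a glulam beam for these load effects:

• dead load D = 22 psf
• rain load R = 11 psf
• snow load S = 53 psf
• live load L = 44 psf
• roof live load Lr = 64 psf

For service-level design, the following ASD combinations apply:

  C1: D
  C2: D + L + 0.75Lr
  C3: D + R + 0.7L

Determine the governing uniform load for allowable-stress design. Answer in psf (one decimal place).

C1: 1.0(22) = 22.0
C2: 1.0(22) + 1.0(44) + 0.75(64) = 114.0
C3: 1.0(22) + 1.0(11) + 0.7(44) = 63.8
Maximum is from combination 2.

114.0 psf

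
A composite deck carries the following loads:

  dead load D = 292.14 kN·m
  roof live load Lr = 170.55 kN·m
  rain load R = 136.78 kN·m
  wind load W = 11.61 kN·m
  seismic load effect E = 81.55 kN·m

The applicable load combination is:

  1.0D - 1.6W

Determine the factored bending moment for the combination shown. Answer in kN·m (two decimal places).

1.0(292.14) - 1.6(11.61) = 292.14 - 18.58 = 273.56
M_u = 273.56 kN·m.

273.56 kN·m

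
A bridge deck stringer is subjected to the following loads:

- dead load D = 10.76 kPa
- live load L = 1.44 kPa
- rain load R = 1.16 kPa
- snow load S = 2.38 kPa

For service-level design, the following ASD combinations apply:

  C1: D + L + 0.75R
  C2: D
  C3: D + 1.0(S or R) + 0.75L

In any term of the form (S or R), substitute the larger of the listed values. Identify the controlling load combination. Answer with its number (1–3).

(S or R) → S = 2.38 kPa.
C1: 1.0(10.76) + 1.0(1.44) + 0.75(1.16) = 10.76 + 1.44 + 0.87 = 13.07
C2: 1.0(10.76) = 10.76
C3: 1.0(10.76) + 1.0(2.38) + 0.75(1.44) = 10.76 + 2.38 + 1.08 = 14.22
The largest value is 14.22 kPa from combination 3.

Combination 3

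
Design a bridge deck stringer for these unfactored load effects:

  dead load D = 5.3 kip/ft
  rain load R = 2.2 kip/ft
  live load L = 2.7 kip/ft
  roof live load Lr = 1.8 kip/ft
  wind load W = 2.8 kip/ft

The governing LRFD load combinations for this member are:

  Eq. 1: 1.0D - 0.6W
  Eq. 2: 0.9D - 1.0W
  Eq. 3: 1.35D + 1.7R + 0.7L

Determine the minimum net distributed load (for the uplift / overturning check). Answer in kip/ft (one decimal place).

2.0 kip/ft

Eq. 1: 1.0(5.3) - 0.6(2.8) = 5.3 - 1.7 = 3.6
Eq. 2: 0.9(5.3) - 1.0(2.8) = 4.8 - 2.8 = 2.0
Eq. 3: 1.35(5.3) + 1.7(2.2) + 0.7(2.7) = 7.2 + 3.7 + 1.9 = 12.8
Combination 2 gives the minimum: 2.0 kip/ft.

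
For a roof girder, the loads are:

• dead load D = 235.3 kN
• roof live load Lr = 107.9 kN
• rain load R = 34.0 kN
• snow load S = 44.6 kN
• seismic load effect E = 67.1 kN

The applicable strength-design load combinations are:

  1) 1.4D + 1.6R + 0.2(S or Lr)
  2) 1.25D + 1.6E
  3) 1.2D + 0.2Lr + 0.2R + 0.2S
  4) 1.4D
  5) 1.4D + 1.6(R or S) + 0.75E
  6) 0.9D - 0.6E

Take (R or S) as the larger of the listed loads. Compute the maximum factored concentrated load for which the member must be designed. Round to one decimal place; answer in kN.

451.1 kN

(S or Lr) → Lr = 107.9 kN; (R or S) → S = 44.6 kN.
1) 1.4(235.3) + 1.6(34.0) + 0.2(107.9) = 329.4 + 54.4 + 21.6 = 405.4
2) 1.25(235.3) + 1.6(67.1) = 294.1 + 107.4 = 401.5
3) 1.2(235.3) + 0.2(107.9) + 0.2(34.0) + 0.2(44.6) = 282.4 + 21.6 + 6.8 + 8.9 = 319.7
4) 1.4(235.3) = 329.4
5) 1.4(235.3) + 1.6(44.6) + 0.75(67.1) = 329.4 + 71.4 + 50.3 = 451.1
6) 0.9(235.3) - 0.6(67.1) = 211.8 - 40.3 = 171.5
Combination 5 governs: P_u = 451.1 kN.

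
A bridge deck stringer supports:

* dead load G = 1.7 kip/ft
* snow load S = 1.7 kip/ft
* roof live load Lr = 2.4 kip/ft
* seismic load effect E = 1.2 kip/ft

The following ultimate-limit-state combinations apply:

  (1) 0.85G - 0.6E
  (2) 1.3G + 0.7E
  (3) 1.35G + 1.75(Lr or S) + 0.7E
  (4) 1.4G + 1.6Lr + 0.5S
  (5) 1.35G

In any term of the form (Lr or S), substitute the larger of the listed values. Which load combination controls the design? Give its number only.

(Lr or S) → Lr = 2.4 kip/ft.
(1) 0.85(1.7) - 0.6(1.2) = 1.45 - 0.72 = 0.73
(2) 1.3(1.7) + 0.7(1.2) = 2.21 + 0.84 = 3.05
(3) 1.35(1.7) + 1.75(2.4) + 0.7(1.2) = 2.30 + 4.20 + 0.84 = 7.34
(4) 1.4(1.7) + 1.6(2.4) + 0.5(1.7) = 2.38 + 3.84 + 0.85 = 7.07
(5) 1.35(1.7) = 2.30
The largest value is 7.34 kip/ft from combination 3.

Combination 3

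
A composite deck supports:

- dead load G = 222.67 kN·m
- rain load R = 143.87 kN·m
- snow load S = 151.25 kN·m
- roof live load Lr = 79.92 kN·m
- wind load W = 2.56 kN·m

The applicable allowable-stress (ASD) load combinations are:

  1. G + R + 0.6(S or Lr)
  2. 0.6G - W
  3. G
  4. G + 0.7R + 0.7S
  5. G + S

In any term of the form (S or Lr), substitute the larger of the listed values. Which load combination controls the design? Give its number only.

(S or Lr) → S = 151.25 kN·m.
1. 1.0(222.67) + 1.0(143.87) + 0.6(151.25) = 222.67 + 143.87 + 90.75 = 457.29
2. 0.6(222.67) - 1.0(2.56) = 133.60 - 2.56 = 131.04
3. 1.0(222.67) = 222.67
4. 1.0(222.67) + 0.7(143.87) + 0.7(151.25) = 429.25
5. 1.0(222.67) + 1.0(151.25) = 222.67 + 151.25 = 373.92
The largest value is 457.29 kN·m from combination 1.

Combination 1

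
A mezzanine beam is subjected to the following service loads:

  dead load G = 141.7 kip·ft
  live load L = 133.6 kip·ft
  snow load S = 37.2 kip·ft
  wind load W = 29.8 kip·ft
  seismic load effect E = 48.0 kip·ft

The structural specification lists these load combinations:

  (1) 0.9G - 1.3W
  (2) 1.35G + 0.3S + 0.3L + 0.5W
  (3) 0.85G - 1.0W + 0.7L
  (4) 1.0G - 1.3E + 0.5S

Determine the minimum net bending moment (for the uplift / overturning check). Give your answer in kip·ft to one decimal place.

(1) 0.9(141.7) - 1.3(29.8) = 127.5 - 38.7 = 88.8
(2) 1.35(141.7) + 0.3(37.2) + 0.3(133.6) + 0.5(29.8) = 257.4
(3) 0.85(141.7) - 1.0(29.8) + 0.7(133.6) = 184.2
(4) 1.0(141.7) - 1.3(48.0) + 0.5(37.2) = 141.7 - 62.4 + 18.6 = 97.9
Combination 1 gives the minimum: 88.8 kip·ft.

88.8 kip·ft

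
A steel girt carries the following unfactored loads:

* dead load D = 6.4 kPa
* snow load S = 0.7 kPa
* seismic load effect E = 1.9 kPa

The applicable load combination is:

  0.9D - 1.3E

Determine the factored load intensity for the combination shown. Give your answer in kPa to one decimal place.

3.3 kPa

0.9(6.4) - 1.3(1.9) = 3.3
q_u = 3.3 kPa.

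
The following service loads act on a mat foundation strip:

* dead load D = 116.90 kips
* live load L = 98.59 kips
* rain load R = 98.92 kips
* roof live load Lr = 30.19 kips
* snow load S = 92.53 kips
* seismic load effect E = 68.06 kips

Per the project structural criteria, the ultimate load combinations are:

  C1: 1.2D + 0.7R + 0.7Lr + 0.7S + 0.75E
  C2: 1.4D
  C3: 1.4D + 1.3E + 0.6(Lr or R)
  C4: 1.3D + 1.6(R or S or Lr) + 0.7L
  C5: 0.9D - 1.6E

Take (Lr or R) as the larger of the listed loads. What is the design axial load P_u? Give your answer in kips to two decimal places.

(Lr or R) → R = 98.92 kips; (R or S or Lr) → R = 98.92 kips.
C1: 1.2(116.90) + 0.7(98.92) + 0.7(30.19) + 0.7(92.53) + 0.75(68.06) = 140.28 + 69.24 + 21.13 + 64.77 + 51.05 = 346.47
C2: 1.4(116.90) = 163.66
C3: 1.4(116.90) + 1.3(68.06) + 0.6(98.92) = 163.66 + 88.48 + 59.35 = 311.49
C4: 1.3(116.90) + 1.6(98.92) + 0.7(98.59) = 379.26
C5: 0.9(116.90) - 1.6(68.06) = 105.21 - 108.90 = -3.69
Maximum is from combination 4.

379.26 kips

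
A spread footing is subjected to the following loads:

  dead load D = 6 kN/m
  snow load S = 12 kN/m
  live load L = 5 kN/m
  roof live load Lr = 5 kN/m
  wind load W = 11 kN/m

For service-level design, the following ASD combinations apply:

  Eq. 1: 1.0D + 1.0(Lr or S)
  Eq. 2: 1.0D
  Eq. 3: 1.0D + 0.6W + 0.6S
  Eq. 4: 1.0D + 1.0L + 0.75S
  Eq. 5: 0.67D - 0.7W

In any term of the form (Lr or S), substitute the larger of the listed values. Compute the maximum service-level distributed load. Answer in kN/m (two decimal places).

(Lr or S) → S = 12 kN/m.
Eq. 1: 1.0(6) + 1.0(12) = 18.00
Eq. 2: 1.0(6) = 6.00
Eq. 3: 1.0(6) + 0.6(11) + 0.6(12) = 19.80
Eq. 4: 1.0(6) + 1.0(5) + 0.75(12) = 20.00
Eq. 5: 0.67(6) - 0.7(11) = -3.68
The controlling combination is 4, giving 20.00 kN/m.

20.00 kN/m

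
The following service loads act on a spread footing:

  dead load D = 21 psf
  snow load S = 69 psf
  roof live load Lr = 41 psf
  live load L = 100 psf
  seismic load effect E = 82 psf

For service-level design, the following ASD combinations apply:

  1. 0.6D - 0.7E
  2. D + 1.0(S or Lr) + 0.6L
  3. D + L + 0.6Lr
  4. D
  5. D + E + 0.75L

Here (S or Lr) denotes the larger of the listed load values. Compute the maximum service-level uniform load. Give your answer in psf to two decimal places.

(S or Lr) → S = 69 psf.
1. 0.6(21) - 0.7(82) = -44.80
2. 1.0(21) + 1.0(69) + 0.6(100) = 150.00
3. 1.0(21) + 1.0(100) + 0.6(41) = 145.60
4. 1.0(21) = 21.00
5. 1.0(21) + 1.0(82) + 0.75(100) = 178.00
Maximum is from combination 5.

178.00 psf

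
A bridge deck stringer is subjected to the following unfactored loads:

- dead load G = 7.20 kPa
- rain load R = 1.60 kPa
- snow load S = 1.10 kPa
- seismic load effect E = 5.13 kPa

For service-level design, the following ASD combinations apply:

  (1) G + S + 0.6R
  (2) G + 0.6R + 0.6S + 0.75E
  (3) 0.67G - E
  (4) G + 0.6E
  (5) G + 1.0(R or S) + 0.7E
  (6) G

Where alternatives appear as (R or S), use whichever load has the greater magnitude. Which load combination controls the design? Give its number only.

Combination 2

(R or S) → R = 1.60 kPa.
(1) 1.0(7.20) + 1.0(1.10) + 0.6(1.60) = 9.26
(2) 1.0(7.20) + 0.6(1.60) + 0.6(1.10) + 0.75(5.13) = 12.67
(3) 0.67(7.20) - 1.0(5.13) = -0.31
(4) 1.0(7.20) + 0.6(5.13) = 10.28
(5) 1.0(7.20) + 1.0(1.60) + 0.7(5.13) = 12.39
(6) 1.0(7.20) = 7.20
The largest value is 12.67 kPa from combination 2.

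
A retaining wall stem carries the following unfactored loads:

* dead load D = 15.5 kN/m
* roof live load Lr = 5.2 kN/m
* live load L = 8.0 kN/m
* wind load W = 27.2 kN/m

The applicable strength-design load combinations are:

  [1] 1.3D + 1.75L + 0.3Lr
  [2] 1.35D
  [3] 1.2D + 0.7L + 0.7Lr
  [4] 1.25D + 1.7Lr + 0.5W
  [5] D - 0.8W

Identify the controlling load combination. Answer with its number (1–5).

Combination 4

[1] 1.3(15.5) + 1.75(8.0) + 0.3(5.2) = 35.7
[2] 1.35(15.5) = 20.9
[3] 1.2(15.5) + 0.7(8.0) + 0.7(5.2) = 18.6 + 5.6 + 3.6 = 27.8
[4] 1.25(15.5) + 1.7(5.2) + 0.5(27.2) = 19.4 + 8.8 + 13.6 = 41.8
[5] 1.0(15.5) - 0.8(27.2) = 15.5 - 21.8 = -6.3
The largest value is 41.8 kN/m from combination 4.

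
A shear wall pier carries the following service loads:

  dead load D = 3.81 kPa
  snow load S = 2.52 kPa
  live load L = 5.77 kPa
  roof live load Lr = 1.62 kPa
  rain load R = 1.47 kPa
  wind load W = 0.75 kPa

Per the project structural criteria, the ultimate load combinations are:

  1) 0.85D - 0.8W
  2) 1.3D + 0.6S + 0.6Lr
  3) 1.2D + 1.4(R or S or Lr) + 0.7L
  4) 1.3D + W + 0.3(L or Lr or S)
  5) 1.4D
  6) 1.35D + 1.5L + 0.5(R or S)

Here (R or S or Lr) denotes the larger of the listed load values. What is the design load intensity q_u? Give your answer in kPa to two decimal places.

(R or S or Lr) → S = 2.52 kPa; (L or Lr or S) → L = 5.77 kPa; (R or S) → S = 2.52 kPa.
1) 0.85(3.81) - 0.8(0.75) = 3.24 - 0.60 = 2.64
2) 1.3(3.81) + 0.6(2.52) + 0.6(1.62) = 7.44
3) 1.2(3.81) + 1.4(2.52) + 0.7(5.77) = 4.57 + 3.53 + 4.04 = 12.14
4) 1.3(3.81) + 1.0(0.75) + 0.3(5.77) = 4.95 + 0.75 + 1.73 = 7.43
5) 1.4(3.81) = 5.33
6) 1.35(3.81) + 1.5(5.77) + 0.5(2.52) = 5.14 + 8.66 + 1.26 = 15.06
Combination 6 governs: q_u = 15.06 kPa.

15.06 kPa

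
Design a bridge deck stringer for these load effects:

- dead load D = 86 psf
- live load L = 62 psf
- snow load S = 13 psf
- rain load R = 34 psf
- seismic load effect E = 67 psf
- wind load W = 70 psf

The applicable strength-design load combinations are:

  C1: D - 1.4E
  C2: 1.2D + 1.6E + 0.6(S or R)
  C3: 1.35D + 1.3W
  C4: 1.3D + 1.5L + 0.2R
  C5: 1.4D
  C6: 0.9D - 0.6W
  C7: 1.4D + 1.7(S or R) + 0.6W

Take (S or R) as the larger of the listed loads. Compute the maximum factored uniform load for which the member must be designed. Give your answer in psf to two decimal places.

(S or R) → R = 34 psf.
C1: 1.0(86) - 1.4(67) = 86.00 - 93.80 = -7.80
C2: 1.2(86) + 1.6(67) + 0.6(34) = 103.20 + 107.20 + 20.40 = 230.80
C3: 1.35(86) + 1.3(70) = 116.10 + 91.00 = 207.10
C4: 1.3(86) + 1.5(62) + 0.2(34) = 111.80 + 93.00 + 6.80 = 211.60
C5: 1.4(86) = 120.40
C6: 0.9(86) - 0.6(70) = 77.40 - 42.00 = 35.40
C7: 1.4(86) + 1.7(34) + 0.6(70) = 120.40 + 57.80 + 42.00 = 220.20
Combination 2 governs: q_u = 230.80 psf.

230.80 psf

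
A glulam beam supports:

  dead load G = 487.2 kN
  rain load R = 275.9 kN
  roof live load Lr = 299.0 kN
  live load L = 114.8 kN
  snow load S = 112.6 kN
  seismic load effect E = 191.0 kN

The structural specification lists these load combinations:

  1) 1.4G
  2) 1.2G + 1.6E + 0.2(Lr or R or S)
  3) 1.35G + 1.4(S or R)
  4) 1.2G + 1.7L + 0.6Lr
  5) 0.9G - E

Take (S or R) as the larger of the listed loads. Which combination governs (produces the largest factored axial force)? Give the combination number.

Combination 3

(Lr or R or S) → Lr = 299.0 kN; (S or R) → R = 275.9 kN.
1) 1.4(487.2) = 682.1
2) 1.2(487.2) + 1.6(191.0) + 0.2(299.0) = 950.0
3) 1.35(487.2) + 1.4(275.9) = 1044.0
4) 1.2(487.2) + 1.7(114.8) + 0.6(299.0) = 959.2
5) 0.9(487.2) - 1.0(191.0) = 247.5
The largest value is 1044.0 kN from combination 3.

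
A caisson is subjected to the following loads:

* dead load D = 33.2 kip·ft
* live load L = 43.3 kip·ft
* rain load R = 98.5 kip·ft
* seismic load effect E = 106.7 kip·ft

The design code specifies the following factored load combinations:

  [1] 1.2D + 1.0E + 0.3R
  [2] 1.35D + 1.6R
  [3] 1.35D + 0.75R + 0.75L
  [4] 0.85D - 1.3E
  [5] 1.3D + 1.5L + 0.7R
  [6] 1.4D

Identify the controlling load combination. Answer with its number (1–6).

Combination 2

[1] 1.2(33.2) + 1.0(106.7) + 0.3(98.5) = 39.84 + 106.70 + 29.55 = 176.09
[2] 1.35(33.2) + 1.6(98.5) = 44.82 + 157.60 = 202.42
[3] 1.35(33.2) + 0.75(98.5) + 0.75(43.3) = 151.17
[4] 0.85(33.2) - 1.3(106.7) = 28.22 - 138.71 = -110.49
[5] 1.3(33.2) + 1.5(43.3) + 0.7(98.5) = 43.16 + 64.95 + 68.95 = 177.06
[6] 1.4(33.2) = 46.48
The largest value is 202.42 kip·ft from combination 2.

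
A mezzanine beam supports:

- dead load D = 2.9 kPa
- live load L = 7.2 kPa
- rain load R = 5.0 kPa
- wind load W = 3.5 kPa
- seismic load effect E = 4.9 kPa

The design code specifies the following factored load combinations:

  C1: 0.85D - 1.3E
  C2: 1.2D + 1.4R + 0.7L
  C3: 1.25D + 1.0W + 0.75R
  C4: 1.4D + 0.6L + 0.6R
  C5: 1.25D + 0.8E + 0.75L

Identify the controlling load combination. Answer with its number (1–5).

C1: 0.85(2.9) - 1.3(4.9) = -3.91
C2: 1.2(2.9) + 1.4(5.0) + 0.7(7.2) = 15.52
C3: 1.25(2.9) + 1.0(3.5) + 0.75(5.0) = 10.88
C4: 1.4(2.9) + 0.6(7.2) + 0.6(5.0) = 11.38
C5: 1.25(2.9) + 0.8(4.9) + 0.75(7.2) = 12.95
The largest value is 15.52 kPa from combination 2.

Combination 2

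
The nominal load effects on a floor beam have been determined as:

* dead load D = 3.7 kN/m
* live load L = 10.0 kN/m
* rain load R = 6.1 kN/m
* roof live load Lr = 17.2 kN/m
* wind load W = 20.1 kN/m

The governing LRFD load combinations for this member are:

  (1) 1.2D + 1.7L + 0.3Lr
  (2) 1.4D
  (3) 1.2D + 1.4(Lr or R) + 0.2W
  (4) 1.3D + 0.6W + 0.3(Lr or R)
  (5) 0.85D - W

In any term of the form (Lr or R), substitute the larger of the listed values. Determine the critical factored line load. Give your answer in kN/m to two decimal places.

32.54 kN/m

(Lr or R) → Lr = 17.2 kN/m.
(1) 1.2(3.7) + 1.7(10.0) + 0.3(17.2) = 4.44 + 17.00 + 5.16 = 26.60
(2) 1.4(3.7) = 5.18
(3) 1.2(3.7) + 1.4(17.2) + 0.2(20.1) = 4.44 + 24.08 + 4.02 = 32.54
(4) 1.3(3.7) + 0.6(20.1) + 0.3(17.2) = 4.81 + 12.06 + 5.16 = 22.03
(5) 0.85(3.7) - 1.0(20.1) = -16.96
Maximum is from combination 3.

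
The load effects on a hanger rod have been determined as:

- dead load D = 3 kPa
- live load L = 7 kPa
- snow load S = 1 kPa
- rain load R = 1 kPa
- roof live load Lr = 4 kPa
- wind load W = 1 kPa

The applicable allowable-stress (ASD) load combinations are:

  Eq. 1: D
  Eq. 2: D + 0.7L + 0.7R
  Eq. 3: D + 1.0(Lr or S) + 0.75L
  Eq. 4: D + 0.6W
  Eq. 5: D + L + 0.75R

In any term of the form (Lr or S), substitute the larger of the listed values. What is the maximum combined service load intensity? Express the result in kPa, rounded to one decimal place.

(Lr or S) → Lr = 4 kPa.
Eq. 1: 1.0(3) = 3.0
Eq. 2: 1.0(3) + 0.7(7) + 0.7(1) = 3.0 + 4.9 + 0.7 = 8.6
Eq. 3: 1.0(3) + 1.0(4) + 0.75(7) = 3.0 + 4.0 + 5.3 = 12.3
Eq. 4: 1.0(3) + 0.6(1) = 3.0 + 0.6 = 3.6
Eq. 5: 1.0(3) + 1.0(7) + 0.75(1) = 3.0 + 7.0 + 0.8 = 10.8
Maximum is from combination 3.

12.3 kPa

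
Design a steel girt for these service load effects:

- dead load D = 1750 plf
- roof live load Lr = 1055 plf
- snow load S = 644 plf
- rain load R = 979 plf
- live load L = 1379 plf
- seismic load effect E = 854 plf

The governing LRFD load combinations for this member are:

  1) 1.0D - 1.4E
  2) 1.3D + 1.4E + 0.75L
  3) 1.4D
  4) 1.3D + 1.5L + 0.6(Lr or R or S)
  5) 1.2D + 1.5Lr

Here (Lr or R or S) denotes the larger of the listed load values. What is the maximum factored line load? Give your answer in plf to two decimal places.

4976.50 plf

(Lr or R or S) → Lr = 1055 plf.
1) 1.0(1750) - 1.4(854) = 554.40
2) 1.3(1750) + 1.4(854) + 0.75(1379) = 4504.85
3) 1.4(1750) = 2450.00
4) 1.3(1750) + 1.5(1379) + 0.6(1055) = 4976.50
5) 1.2(1750) + 1.5(1055) = 3682.50
Combination 4 governs: w_u = 4976.50 plf.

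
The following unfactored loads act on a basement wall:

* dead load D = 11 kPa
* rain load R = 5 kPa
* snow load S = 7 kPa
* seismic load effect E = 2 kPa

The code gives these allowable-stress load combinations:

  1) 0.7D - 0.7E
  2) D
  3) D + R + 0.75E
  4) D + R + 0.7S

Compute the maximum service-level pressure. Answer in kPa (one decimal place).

1) 0.7(11) - 0.7(2) = 6.3
2) 1.0(11) = 11.0
3) 1.0(11) + 1.0(5) + 0.75(2) = 17.5
4) 1.0(11) + 1.0(5) + 0.7(7) = 20.9
The controlling combination is 4, giving 20.9 kPa.

20.9 kPa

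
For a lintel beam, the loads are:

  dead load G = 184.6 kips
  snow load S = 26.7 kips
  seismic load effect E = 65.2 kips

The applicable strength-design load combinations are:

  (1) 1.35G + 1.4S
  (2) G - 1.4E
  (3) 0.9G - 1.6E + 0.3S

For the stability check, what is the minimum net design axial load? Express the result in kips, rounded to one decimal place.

69.8 kips

(1) 1.35(184.6) + 1.4(26.7) = 249.2 + 37.4 = 286.6
(2) 1.0(184.6) - 1.4(65.2) = 184.6 - 91.3 = 93.3
(3) 0.9(184.6) - 1.6(65.2) + 0.3(26.7) = 166.1 - 104.3 + 8.0 = 69.8
Combination 3 gives the minimum: 69.8 kips.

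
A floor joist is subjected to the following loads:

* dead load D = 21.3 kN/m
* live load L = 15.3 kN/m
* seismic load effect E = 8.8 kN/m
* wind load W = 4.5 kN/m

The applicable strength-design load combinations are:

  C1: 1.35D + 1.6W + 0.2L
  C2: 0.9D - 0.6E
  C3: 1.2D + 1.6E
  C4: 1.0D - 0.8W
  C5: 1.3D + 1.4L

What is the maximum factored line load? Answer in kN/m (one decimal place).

C1: 1.35(21.3) + 1.6(4.5) + 0.2(15.3) = 39.0
C2: 0.9(21.3) - 0.6(8.8) = 19.2 - 5.3 = 13.9
C3: 1.2(21.3) + 1.6(8.8) = 39.6
C4: 1.0(21.3) - 0.8(4.5) = 21.3 - 3.6 = 17.7
C5: 1.3(21.3) + 1.4(15.3) = 27.7 + 21.4 = 49.1
The controlling combination is 5, giving 49.1 kN/m.

49.1 kN/m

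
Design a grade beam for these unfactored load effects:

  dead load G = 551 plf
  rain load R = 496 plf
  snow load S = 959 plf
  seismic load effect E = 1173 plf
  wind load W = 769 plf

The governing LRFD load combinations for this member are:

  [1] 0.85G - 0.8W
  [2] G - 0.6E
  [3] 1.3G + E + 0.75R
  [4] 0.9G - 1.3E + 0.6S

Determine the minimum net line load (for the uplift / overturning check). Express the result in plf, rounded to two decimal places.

-453.60 plf

[1] 0.85(551) - 0.8(769) = -146.85
[2] 1.0(551) - 0.6(1173) = -152.80
[3] 1.3(551) + 1.0(1173) + 0.75(496) = 2261.30
[4] 0.9(551) - 1.3(1173) + 0.6(959) = -453.60
Combination 4 gives the minimum: -453.60 plf.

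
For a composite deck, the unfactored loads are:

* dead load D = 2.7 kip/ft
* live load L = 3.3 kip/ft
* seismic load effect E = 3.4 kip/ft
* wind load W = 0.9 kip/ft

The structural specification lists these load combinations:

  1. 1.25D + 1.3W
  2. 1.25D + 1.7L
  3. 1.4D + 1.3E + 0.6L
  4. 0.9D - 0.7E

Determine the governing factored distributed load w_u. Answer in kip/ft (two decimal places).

1. 1.25(2.7) + 1.3(0.9) = 3.38 + 1.17 = 4.55
2. 1.25(2.7) + 1.7(3.3) = 3.38 + 5.61 = 8.99
3. 1.4(2.7) + 1.3(3.4) + 0.6(3.3) = 3.78 + 4.42 + 1.98 = 10.18
4. 0.9(2.7) - 0.7(3.4) = 2.43 - 2.38 = 0.05
The controlling combination is 3, giving 10.18 kip/ft.

10.18 kip/ft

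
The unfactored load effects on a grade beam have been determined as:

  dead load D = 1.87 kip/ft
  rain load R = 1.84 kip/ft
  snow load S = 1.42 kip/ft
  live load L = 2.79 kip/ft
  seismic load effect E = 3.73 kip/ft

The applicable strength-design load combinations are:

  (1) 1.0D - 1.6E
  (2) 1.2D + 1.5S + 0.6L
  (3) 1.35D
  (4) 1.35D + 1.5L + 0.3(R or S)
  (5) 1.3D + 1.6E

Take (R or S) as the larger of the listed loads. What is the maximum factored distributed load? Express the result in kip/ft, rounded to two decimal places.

(R or S) → R = 1.84 kip/ft.
(1) 1.0(1.87) - 1.6(3.73) = 1.87 - 5.97 = -4.10
(2) 1.2(1.87) + 1.5(1.42) + 0.6(2.79) = 6.05
(3) 1.35(1.87) = 2.52
(4) 1.35(1.87) + 1.5(2.79) + 0.3(1.84) = 2.52 + 4.19 + 0.55 = 7.26
(5) 1.3(1.87) + 1.6(3.73) = 2.43 + 5.97 = 8.40
The controlling combination is 5, giving 8.40 kip/ft.

8.40 kip/ft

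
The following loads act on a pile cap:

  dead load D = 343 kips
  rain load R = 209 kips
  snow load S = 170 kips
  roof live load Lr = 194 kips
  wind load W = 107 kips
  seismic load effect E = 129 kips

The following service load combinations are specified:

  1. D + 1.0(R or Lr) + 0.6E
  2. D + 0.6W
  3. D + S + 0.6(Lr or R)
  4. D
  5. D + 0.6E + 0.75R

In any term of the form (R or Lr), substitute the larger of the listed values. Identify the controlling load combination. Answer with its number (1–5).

Combination 3

(R or Lr) → R = 209 kips; (Lr or R) → R = 209 kips.
1. 1.0(343) + 1.0(209) + 0.6(129) = 343.0 + 209.0 + 77.4 = 629.4
2. 1.0(343) + 0.6(107) = 343.0 + 64.2 = 407.2
3. 1.0(343) + 1.0(170) + 0.6(209) = 343.0 + 170.0 + 125.4 = 638.4
4. 1.0(343) = 343.0
5. 1.0(343) + 0.6(129) + 0.75(209) = 343.0 + 77.4 + 156.8 = 577.2
The largest value is 638.4 kips from combination 3.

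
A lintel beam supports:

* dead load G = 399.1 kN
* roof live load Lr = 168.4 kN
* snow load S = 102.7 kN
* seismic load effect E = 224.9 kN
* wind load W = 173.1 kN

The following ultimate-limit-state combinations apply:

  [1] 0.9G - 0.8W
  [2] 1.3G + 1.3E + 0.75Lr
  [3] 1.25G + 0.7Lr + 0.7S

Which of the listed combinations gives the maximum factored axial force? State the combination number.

[1] 0.9(399.1) - 0.8(173.1) = 359.2 - 138.5 = 220.7
[2] 1.3(399.1) + 1.3(224.9) + 0.75(168.4) = 518.8 + 292.4 + 126.3 = 937.5
[3] 1.25(399.1) + 0.7(168.4) + 0.7(102.7) = 688.6
The largest value is 937.5 kN from combination 2.

Combination 2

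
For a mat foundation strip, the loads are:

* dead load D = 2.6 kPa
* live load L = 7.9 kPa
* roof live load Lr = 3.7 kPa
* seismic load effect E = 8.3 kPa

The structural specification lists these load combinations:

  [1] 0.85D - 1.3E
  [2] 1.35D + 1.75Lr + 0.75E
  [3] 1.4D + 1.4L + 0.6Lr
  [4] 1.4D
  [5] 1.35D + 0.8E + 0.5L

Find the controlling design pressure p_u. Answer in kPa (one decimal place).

16.9 kPa

[1] 0.85(2.6) - 1.3(8.3) = -8.6
[2] 1.35(2.6) + 1.75(3.7) + 0.75(8.3) = 16.2
[3] 1.4(2.6) + 1.4(7.9) + 0.6(3.7) = 16.9
[4] 1.4(2.6) = 3.6
[5] 1.35(2.6) + 0.8(8.3) + 0.5(7.9) = 14.1
The controlling combination is 3, giving 16.9 kPa.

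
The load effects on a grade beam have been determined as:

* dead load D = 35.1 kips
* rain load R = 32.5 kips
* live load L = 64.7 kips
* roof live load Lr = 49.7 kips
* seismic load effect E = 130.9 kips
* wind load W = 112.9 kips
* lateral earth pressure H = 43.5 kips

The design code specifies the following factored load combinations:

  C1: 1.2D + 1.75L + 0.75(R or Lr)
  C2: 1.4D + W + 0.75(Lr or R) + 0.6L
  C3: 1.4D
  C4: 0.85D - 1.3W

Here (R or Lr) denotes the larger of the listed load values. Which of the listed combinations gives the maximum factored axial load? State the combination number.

Combination 2

(R or Lr) → Lr = 49.7 kips; (Lr or R) → Lr = 49.7 kips.
C1: 1.2(35.1) + 1.75(64.7) + 0.75(49.7) = 192.6
C2: 1.4(35.1) + 1.0(112.9) + 0.75(49.7) + 0.6(64.7) = 238.1
C3: 1.4(35.1) = 49.1
C4: 0.85(35.1) - 1.3(112.9) = -116.9
The largest value is 238.1 kips from combination 2.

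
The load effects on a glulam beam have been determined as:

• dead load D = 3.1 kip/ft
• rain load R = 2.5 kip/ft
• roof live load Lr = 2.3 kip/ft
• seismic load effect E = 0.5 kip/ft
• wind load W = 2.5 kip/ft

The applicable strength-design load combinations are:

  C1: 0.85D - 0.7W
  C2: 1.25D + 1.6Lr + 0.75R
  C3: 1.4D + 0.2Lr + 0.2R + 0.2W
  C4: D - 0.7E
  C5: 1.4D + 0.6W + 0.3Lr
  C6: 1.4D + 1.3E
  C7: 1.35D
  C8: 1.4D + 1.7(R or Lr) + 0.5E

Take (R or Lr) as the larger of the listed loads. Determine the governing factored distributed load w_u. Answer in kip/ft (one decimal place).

9.4 kip/ft

(R or Lr) → R = 2.5 kip/ft.
C1: 0.85(3.1) - 0.7(2.5) = 0.9
C2: 1.25(3.1) + 1.6(2.3) + 0.75(2.5) = 9.4
C3: 1.4(3.1) + 0.2(2.3) + 0.2(2.5) + 0.2(2.5) = 4.3 + 0.5 + 0.5 + 0.5 = 5.8
C4: 1.0(3.1) - 0.7(0.5) = 2.8
C5: 1.4(3.1) + 0.6(2.5) + 0.3(2.3) = 4.3 + 1.5 + 0.7 = 6.5
C6: 1.4(3.1) + 1.3(0.5) = 4.3 + 0.7 = 5.0
C7: 1.35(3.1) = 4.2
C8: 1.4(3.1) + 1.7(2.5) + 0.5(0.5) = 8.8
Combination 2 governs: w_u = 9.4 kip/ft.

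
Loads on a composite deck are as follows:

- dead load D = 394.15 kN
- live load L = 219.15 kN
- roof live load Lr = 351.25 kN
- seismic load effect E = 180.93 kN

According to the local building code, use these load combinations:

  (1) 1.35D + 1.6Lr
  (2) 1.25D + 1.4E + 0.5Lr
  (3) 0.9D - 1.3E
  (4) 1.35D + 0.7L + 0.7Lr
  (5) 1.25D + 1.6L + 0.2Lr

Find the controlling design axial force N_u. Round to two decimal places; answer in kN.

1094.10 kN

(1) 1.35(394.15) + 1.6(351.25) = 532.10 + 562.00 = 1094.10
(2) 1.25(394.15) + 1.4(180.93) + 0.5(351.25) = 921.61
(3) 0.9(394.15) - 1.3(180.93) = 354.74 - 235.21 = 119.53
(4) 1.35(394.15) + 0.7(219.15) + 0.7(351.25) = 931.38
(5) 1.25(394.15) + 1.6(219.15) + 0.2(351.25) = 492.69 + 350.64 + 70.25 = 913.58
Combination 1 governs: N_u = 1094.10 kN.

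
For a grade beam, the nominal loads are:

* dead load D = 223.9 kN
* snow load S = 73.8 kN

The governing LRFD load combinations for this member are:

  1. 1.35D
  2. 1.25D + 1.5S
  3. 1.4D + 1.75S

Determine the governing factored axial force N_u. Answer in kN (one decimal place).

1. 1.35(223.9) = 302.3
2. 1.25(223.9) + 1.5(73.8) = 279.9 + 110.7 = 390.6
3. 1.4(223.9) + 1.75(73.8) = 442.6
Maximum is from combination 3.

442.6 kN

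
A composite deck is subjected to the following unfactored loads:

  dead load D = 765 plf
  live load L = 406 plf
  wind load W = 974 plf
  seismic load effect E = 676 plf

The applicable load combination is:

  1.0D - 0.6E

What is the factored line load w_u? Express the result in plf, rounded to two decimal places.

1.0(765) - 0.6(676) = 359.40
w_u = 359.40 plf.

359.40 plf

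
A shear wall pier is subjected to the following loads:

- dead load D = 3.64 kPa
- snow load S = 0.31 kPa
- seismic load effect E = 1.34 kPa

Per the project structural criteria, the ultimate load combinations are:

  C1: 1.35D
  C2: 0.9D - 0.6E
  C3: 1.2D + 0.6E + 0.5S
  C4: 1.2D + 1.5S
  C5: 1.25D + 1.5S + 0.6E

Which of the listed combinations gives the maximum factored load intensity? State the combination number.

Combination 5

C1: 1.35(3.64) = 4.91
C2: 0.9(3.64) - 0.6(1.34) = 2.47
C3: 1.2(3.64) + 0.6(1.34) + 0.5(0.31) = 5.33
C4: 1.2(3.64) + 1.5(0.31) = 4.83
C5: 1.25(3.64) + 1.5(0.31) + 0.6(1.34) = 5.82
The largest value is 5.82 kPa from combination 5.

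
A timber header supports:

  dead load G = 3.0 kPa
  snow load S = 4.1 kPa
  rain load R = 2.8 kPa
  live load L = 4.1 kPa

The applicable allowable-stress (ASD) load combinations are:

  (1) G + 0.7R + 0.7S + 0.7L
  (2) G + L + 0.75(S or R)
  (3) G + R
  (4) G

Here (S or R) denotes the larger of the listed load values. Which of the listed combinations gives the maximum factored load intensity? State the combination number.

Combination 1

(S or R) → S = 4.1 kPa.
(1) 1.0(3.0) + 0.7(2.8) + 0.7(4.1) + 0.7(4.1) = 3.00 + 1.96 + 2.87 + 2.87 = 10.70
(2) 1.0(3.0) + 1.0(4.1) + 0.75(4.1) = 3.00 + 4.10 + 3.08 = 10.18
(3) 1.0(3.0) + 1.0(2.8) = 3.00 + 2.80 = 5.80
(4) 1.0(3.0) = 3.00
The largest value is 10.70 kPa from combination 1.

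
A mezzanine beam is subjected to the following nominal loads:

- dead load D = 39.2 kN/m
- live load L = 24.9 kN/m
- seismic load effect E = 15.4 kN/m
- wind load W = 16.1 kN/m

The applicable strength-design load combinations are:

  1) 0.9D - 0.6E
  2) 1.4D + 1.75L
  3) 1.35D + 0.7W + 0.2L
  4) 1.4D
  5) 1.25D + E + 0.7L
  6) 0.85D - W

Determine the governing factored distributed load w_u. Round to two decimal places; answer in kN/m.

98.46 kN/m

1) 0.9(39.2) - 0.6(15.4) = 35.28 - 9.24 = 26.04
2) 1.4(39.2) + 1.75(24.9) = 54.88 + 43.58 = 98.46
3) 1.35(39.2) + 0.7(16.1) + 0.2(24.9) = 52.92 + 11.27 + 4.98 = 69.17
4) 1.4(39.2) = 54.88
5) 1.25(39.2) + 1.0(15.4) + 0.7(24.9) = 49.00 + 15.40 + 17.43 = 81.83
6) 0.85(39.2) - 1.0(16.1) = 33.32 - 16.10 = 17.22
Maximum is from combination 2.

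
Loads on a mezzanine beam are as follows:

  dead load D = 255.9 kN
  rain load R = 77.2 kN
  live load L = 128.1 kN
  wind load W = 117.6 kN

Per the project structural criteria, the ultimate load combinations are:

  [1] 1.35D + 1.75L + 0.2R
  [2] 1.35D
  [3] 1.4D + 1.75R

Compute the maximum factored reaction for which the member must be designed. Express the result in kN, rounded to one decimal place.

585.1 kN

[1] 1.35(255.9) + 1.75(128.1) + 0.2(77.2) = 345.5 + 224.2 + 15.4 = 585.1
[2] 1.35(255.9) = 345.5
[3] 1.4(255.9) + 1.75(77.2) = 358.3 + 135.1 = 493.4
Combination 1 governs: V_u = 585.1 kN.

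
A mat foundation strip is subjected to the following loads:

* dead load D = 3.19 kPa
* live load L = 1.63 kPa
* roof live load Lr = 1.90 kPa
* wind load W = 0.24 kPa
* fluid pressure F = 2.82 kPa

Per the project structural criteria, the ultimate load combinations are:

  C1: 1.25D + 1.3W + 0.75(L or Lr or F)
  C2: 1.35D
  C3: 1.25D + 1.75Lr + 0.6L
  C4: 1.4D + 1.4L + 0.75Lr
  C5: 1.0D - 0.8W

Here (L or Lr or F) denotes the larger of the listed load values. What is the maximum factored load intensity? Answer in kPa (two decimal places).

8.29 kPa

(L or Lr or F) → F = 2.82 kPa.
C1: 1.25(3.19) + 1.3(0.24) + 0.75(2.82) = 6.41
C2: 1.35(3.19) = 4.31
C3: 1.25(3.19) + 1.75(1.90) + 0.6(1.63) = 8.29
C4: 1.4(3.19) + 1.4(1.63) + 0.75(1.90) = 8.17
C5: 1.0(3.19) - 0.8(0.24) = 3.19 - 0.19 = 3.00
The controlling combination is 3, giving 8.29 kPa.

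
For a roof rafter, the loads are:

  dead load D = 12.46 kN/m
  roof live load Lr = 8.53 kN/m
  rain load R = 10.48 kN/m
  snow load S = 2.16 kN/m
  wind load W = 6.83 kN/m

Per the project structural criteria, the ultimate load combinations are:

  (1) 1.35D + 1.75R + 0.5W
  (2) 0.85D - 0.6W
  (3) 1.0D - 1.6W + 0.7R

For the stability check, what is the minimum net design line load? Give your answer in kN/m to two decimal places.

6.49 kN/m

(1) 1.35(12.46) + 1.75(10.48) + 0.5(6.83) = 38.58
(2) 0.85(12.46) - 0.6(6.83) = 6.49
(3) 1.0(12.46) - 1.6(6.83) + 0.7(10.48) = 8.87
Combination 2 gives the minimum: 6.49 kN/m.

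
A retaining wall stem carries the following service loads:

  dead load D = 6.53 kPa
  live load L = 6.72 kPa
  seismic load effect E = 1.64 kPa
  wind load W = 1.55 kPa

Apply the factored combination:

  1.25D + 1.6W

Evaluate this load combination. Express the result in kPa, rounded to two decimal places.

1.25(6.53) + 1.6(1.55) = 8.16 + 2.48 = 10.64
q_u = 10.64 kPa.

10.64 kPa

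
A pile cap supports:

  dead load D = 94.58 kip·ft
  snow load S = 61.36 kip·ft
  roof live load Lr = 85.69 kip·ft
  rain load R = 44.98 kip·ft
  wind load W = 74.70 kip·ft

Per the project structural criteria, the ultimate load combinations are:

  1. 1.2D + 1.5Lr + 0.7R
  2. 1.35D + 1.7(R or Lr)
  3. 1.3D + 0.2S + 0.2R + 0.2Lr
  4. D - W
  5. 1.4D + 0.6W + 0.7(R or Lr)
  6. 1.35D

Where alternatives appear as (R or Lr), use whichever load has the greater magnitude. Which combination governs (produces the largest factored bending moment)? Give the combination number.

(R or Lr) → Lr = 85.69 kip·ft.
1. 1.2(94.58) + 1.5(85.69) + 0.7(44.98) = 273.52
2. 1.35(94.58) + 1.7(85.69) = 273.36
3. 1.3(94.58) + 0.2(61.36) + 0.2(44.98) + 0.2(85.69) = 122.95 + 12.27 + 9.00 + 17.14 = 161.36
4. 1.0(94.58) - 1.0(74.70) = 94.58 - 74.70 = 19.88
5. 1.4(94.58) + 0.6(74.70) + 0.7(85.69) = 237.22
6. 1.35(94.58) = 127.68
The largest value is 273.52 kip·ft from combination 1.

Combination 1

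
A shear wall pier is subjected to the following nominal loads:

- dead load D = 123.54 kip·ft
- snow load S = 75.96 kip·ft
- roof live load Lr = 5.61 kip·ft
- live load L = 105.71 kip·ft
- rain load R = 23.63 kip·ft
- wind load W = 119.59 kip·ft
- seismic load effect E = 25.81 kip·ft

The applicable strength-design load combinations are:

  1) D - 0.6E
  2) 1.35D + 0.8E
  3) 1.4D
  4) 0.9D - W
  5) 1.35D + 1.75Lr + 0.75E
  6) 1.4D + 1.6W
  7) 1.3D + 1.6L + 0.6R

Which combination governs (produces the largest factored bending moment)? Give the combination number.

Combination 6

1) 1.0(123.54) - 0.6(25.81) = 108.05
2) 1.35(123.54) + 0.8(25.81) = 187.43
3) 1.4(123.54) = 172.96
4) 0.9(123.54) - 1.0(119.59) = -8.40
5) 1.35(123.54) + 1.75(5.61) + 0.75(25.81) = 195.95
6) 1.4(123.54) + 1.6(119.59) = 364.30
7) 1.3(123.54) + 1.6(105.71) + 0.6(23.63) = 343.92
The largest value is 364.30 kip·ft from combination 6.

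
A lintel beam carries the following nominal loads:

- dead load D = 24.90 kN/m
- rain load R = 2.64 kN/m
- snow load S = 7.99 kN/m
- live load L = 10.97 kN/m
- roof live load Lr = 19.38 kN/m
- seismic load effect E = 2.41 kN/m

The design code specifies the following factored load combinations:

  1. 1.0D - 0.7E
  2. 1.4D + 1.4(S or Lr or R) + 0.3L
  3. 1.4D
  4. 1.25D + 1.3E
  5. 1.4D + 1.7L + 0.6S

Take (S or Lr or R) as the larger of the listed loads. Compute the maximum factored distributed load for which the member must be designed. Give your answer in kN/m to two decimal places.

(S or Lr or R) → Lr = 19.38 kN/m.
1. 1.0(24.90) - 0.7(2.41) = 24.90 - 1.69 = 23.21
2. 1.4(24.90) + 1.4(19.38) + 0.3(10.97) = 34.86 + 27.13 + 3.29 = 65.28
3. 1.4(24.90) = 34.86
4. 1.25(24.90) + 1.3(2.41) = 31.13 + 3.13 = 34.26
5. 1.4(24.90) + 1.7(10.97) + 0.6(7.99) = 34.86 + 18.65 + 4.79 = 58.30
Combination 2 governs: w_u = 65.28 kN/m.

65.28 kN/m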